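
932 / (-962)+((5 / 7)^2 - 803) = -18936716 / 23569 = -803.46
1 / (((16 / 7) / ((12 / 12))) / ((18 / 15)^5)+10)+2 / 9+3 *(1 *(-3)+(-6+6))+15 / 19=-7.90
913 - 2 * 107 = 699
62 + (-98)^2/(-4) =-2339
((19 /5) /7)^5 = 2476099 /52521875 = 0.05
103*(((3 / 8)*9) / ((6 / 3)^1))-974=-12803 / 16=-800.19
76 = 76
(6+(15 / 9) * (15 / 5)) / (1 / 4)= 44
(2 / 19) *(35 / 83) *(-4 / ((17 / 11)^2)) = -33880 / 455753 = -0.07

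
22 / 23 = 0.96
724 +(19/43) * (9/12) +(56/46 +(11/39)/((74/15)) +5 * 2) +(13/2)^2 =740066161/951418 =777.86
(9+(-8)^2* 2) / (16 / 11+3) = 1507 / 49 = 30.76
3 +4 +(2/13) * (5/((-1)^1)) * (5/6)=248/39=6.36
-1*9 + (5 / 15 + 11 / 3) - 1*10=-15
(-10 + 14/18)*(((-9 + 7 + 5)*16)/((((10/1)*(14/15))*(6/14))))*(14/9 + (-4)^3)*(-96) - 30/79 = -471684622/711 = -663410.16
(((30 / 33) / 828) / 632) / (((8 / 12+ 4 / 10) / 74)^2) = 171125 / 20466688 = 0.01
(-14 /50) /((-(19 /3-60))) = -3 /575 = -0.01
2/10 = 1/5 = 0.20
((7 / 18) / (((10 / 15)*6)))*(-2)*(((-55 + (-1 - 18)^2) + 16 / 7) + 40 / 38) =-6857 / 114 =-60.15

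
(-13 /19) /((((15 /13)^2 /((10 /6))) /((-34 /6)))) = 37349 /7695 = 4.85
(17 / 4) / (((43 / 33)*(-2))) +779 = 267415 / 344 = 777.37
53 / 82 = 0.65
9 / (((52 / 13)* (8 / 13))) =117 / 32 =3.66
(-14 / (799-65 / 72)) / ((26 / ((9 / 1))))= -0.01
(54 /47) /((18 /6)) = 18 /47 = 0.38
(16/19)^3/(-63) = -4096/432117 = -0.01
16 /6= 8 /3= 2.67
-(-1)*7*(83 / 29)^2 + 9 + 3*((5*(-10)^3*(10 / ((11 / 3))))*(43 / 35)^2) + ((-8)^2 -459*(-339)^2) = -23938881718937 / 453299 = -52810356.34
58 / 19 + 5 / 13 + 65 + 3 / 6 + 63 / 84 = 69.69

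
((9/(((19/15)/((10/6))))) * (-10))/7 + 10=-920/133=-6.92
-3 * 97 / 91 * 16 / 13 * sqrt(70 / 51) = -1552 * sqrt(3570) / 20111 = -4.61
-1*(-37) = 37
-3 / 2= -1.50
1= 1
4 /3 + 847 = 2545 /3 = 848.33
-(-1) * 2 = 2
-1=-1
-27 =-27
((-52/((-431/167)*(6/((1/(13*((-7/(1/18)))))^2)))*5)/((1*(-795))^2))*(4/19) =334/160228892191095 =0.00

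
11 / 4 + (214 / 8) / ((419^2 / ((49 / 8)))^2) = 2.75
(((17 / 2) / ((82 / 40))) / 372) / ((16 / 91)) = 7735 / 122016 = 0.06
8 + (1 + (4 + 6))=19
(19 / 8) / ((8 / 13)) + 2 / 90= 11179 / 2880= 3.88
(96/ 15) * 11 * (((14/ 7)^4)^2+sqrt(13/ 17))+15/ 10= 352 * sqrt(221)/ 85+180239/ 10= 18085.46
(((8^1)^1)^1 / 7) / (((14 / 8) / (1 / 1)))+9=9.65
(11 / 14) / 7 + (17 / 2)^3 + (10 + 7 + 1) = 632.24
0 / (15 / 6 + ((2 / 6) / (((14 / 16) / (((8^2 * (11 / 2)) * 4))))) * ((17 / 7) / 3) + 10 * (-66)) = 0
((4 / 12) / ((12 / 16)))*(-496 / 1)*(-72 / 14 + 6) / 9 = -3968 / 189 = -20.99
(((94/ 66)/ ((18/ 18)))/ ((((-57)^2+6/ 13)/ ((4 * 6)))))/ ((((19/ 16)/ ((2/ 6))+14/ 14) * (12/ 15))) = 97760/ 33921129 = 0.00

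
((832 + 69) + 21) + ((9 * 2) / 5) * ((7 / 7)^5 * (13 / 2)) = 4727 / 5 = 945.40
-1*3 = -3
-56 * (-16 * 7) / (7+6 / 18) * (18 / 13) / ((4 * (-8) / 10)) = -370.07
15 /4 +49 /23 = 541 /92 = 5.88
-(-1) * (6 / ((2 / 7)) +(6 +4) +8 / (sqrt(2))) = 4 * sqrt(2) +31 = 36.66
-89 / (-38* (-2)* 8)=-89 / 608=-0.15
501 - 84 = 417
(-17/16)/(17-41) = 17/384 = 0.04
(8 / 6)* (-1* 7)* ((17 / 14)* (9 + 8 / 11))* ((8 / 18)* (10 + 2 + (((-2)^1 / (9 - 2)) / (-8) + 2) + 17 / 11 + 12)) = -30904810 / 22869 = -1351.38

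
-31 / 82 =-0.38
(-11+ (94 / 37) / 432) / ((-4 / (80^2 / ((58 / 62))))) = 544763000 / 28971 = 18803.73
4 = 4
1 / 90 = 0.01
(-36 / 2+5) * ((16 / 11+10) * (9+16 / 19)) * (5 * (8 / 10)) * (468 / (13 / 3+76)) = -156383136 / 4579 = -34152.25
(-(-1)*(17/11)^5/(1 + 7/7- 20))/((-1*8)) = 1419857/23191344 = 0.06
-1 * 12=-12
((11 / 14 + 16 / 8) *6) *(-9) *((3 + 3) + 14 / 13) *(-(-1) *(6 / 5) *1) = -44712 / 35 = -1277.49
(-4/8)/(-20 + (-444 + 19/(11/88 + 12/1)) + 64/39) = 3783/3486352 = 0.00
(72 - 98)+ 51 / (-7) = -233 / 7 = -33.29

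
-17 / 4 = -4.25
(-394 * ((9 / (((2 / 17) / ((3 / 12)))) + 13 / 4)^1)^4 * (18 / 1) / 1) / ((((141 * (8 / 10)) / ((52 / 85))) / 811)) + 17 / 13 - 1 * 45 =-83158599389121757 / 10636288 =-7818385454.50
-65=-65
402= 402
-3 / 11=-0.27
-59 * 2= -118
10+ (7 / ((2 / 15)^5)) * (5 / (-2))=-26577485 / 64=-415273.20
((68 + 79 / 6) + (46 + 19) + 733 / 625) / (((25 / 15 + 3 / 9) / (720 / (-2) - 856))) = -167966992 / 1875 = -89582.40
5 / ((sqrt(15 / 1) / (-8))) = -8*sqrt(15) / 3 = -10.33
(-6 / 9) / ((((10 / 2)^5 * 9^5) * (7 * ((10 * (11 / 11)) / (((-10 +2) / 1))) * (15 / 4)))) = 0.00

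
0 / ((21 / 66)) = 0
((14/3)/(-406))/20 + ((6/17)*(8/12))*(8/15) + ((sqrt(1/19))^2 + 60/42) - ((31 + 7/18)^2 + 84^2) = -42699329752/5311089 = -8039.66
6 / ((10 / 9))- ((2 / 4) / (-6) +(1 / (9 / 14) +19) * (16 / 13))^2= -690404357 / 1095120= -630.44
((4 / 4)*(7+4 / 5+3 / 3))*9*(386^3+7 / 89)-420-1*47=2026968794221 / 445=4554986054.43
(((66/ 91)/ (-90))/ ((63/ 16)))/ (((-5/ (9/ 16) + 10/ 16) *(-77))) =-128/ 39796575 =-0.00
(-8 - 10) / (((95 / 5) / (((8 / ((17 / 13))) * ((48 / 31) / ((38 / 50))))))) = -2246400 / 190247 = -11.81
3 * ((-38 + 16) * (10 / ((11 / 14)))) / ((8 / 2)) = -210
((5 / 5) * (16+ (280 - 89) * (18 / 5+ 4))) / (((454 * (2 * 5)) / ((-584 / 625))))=-1071348 / 3546875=-0.30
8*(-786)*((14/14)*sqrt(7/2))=-3144*sqrt(14)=-11763.77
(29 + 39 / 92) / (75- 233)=-2707 / 14536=-0.19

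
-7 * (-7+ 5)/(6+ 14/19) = 133/64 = 2.08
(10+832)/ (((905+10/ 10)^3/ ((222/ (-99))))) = -15577/ 6135338682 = -0.00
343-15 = 328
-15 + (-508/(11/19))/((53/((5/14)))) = -85345/4081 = -20.91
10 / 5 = 2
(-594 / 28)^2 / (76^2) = 88209 / 1132096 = 0.08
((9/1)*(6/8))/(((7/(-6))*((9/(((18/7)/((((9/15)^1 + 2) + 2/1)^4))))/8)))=-405000/13712209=-0.03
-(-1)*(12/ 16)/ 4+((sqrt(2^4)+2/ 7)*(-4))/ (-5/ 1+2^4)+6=5703/ 1232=4.63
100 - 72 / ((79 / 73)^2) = 240412 / 6241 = 38.52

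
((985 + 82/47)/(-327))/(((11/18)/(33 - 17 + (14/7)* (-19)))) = 556524/5123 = 108.63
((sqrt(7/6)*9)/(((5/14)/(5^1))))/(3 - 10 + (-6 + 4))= -7*sqrt(42)/3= -15.12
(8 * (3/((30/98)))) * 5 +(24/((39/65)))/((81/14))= 32312/81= 398.91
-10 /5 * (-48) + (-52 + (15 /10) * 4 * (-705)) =-4186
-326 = -326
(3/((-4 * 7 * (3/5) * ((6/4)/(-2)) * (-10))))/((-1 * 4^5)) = 0.00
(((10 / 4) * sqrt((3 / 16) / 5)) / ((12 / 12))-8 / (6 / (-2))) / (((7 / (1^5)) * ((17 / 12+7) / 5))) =0.27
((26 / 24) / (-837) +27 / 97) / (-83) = -269927 / 80864244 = -0.00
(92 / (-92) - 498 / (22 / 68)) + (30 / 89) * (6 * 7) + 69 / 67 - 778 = -151066292 / 65593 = -2303.09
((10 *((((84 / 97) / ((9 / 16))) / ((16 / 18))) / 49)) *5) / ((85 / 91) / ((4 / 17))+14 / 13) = 62400 / 178189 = 0.35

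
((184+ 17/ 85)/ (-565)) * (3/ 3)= -921/ 2825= -0.33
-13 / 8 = -1.62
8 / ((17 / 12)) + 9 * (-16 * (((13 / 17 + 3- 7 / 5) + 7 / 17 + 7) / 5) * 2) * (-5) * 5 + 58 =240410 / 17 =14141.76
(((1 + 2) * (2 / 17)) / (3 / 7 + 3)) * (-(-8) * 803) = 11242 / 17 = 661.29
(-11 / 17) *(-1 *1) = 11 / 17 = 0.65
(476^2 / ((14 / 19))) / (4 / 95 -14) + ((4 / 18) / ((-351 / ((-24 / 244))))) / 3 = -4245208376 / 192699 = -22030.26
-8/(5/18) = -144/5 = -28.80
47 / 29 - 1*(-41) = 1236 / 29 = 42.62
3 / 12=1 / 4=0.25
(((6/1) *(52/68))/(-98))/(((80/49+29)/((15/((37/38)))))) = -1170/49691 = -0.02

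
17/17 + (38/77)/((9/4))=845/693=1.22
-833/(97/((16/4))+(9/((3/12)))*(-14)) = 1.74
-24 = -24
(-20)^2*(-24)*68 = -652800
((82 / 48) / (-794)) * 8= -41 / 2382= -0.02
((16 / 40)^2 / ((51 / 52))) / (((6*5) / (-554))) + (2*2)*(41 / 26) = 819242 / 248625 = 3.30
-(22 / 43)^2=-484 / 1849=-0.26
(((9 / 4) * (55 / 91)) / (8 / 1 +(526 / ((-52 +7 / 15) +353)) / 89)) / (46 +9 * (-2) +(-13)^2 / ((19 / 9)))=24578685 / 15661852492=0.00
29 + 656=685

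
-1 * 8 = -8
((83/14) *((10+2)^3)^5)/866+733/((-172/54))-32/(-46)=632358089995160075681/5995318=105475320907941.84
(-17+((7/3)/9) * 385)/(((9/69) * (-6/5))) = -128570/243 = -529.09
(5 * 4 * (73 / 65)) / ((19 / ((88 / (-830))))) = -12848 / 102505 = -0.13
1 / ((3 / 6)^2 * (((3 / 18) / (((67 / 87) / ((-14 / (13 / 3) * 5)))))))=-1.14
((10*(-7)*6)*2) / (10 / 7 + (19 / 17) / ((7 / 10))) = -833 / 3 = -277.67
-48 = -48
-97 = -97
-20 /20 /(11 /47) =-47 /11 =-4.27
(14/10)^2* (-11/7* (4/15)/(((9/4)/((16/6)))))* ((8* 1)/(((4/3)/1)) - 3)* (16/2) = -78848/3375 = -23.36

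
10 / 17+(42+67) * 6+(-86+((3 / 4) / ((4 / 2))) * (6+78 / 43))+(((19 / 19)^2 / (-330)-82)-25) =464.52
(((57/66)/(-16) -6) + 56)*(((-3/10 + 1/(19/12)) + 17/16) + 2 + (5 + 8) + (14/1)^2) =515984769/48640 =10608.24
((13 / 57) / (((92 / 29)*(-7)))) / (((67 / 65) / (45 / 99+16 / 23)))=-0.01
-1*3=-3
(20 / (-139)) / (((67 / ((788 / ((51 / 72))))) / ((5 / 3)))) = -630400 / 158321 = -3.98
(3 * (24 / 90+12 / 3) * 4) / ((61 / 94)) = 78.90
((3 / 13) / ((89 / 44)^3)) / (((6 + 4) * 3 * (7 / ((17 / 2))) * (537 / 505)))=36565232 / 34449720123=0.00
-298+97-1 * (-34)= -167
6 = 6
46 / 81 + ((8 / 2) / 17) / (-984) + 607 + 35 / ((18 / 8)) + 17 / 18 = 35232988 / 56457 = 624.07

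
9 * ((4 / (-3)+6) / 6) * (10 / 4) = 35 / 2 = 17.50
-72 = -72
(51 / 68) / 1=3 / 4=0.75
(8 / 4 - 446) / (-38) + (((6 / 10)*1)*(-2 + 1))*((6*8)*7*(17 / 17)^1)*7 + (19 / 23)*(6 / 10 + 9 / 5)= -610722 / 437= -1397.53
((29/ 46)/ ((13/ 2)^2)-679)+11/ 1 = -2596458/ 3887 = -667.99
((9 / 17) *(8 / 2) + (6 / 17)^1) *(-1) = -2.47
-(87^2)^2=-57289761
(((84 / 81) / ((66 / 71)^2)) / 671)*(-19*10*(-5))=33522650 / 19729413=1.70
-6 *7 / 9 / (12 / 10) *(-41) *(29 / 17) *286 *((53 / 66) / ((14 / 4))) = 8192210 / 459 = 17847.95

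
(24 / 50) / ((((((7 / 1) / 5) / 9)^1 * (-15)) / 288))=-10368 / 175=-59.25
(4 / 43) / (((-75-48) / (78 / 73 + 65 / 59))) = -37388 / 22779723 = -0.00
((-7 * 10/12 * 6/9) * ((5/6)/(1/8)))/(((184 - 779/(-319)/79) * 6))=-8820350/375658803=-0.02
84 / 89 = 0.94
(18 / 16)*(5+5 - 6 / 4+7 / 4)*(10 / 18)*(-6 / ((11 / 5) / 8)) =-3075 / 22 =-139.77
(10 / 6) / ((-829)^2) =5 / 2061723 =0.00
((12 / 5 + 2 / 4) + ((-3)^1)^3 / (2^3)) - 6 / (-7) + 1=387 / 280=1.38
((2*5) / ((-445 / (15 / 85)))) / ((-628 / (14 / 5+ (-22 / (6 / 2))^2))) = 1273 / 3563115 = 0.00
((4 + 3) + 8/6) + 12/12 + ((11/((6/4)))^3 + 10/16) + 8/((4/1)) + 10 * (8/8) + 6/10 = 450283/1080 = 416.93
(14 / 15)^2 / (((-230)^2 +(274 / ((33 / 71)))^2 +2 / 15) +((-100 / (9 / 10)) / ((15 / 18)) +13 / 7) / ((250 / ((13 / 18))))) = 9960720 / 4578692449547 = 0.00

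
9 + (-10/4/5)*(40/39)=331/39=8.49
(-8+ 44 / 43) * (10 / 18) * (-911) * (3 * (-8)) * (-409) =1490396000 / 43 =34660372.09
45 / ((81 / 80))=400 / 9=44.44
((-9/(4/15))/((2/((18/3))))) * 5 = -2025/4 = -506.25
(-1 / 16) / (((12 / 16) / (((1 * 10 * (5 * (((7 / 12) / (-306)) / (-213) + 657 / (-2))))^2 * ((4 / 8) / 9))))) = -41258676584453475625 / 33033783014784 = -1248984.31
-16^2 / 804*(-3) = 64 / 67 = 0.96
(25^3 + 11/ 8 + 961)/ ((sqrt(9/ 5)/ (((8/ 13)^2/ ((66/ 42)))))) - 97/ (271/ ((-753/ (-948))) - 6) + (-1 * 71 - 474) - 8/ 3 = -138298631/ 252390 + 2477048 * sqrt(5)/ 1859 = 2431.52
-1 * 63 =-63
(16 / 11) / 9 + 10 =1006 / 99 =10.16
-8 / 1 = -8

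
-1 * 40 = -40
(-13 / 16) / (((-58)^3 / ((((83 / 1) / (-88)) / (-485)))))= 1079 / 133238082560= 0.00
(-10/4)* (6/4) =-15/4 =-3.75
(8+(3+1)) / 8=3 / 2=1.50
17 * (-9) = -153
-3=-3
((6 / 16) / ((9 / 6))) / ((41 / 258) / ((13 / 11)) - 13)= -1677 / 86302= -0.02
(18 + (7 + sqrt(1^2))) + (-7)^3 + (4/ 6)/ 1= -949/ 3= -316.33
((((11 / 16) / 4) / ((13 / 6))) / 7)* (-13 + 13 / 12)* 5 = -605 / 896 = -0.68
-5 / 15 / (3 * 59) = -1 / 531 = -0.00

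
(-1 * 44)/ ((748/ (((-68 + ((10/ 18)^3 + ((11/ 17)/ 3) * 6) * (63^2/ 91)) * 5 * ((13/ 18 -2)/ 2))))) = -932765/ 1217268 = -0.77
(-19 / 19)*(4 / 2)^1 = -2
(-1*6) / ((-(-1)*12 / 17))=-17 / 2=-8.50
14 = 14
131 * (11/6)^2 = 15851/36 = 440.31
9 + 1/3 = 28/3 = 9.33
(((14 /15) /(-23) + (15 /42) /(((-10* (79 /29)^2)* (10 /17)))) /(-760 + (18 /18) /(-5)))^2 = 34567779436969 /8401916088714503347776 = 0.00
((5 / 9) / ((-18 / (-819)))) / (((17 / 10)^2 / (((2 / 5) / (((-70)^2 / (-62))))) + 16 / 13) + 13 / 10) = -0.04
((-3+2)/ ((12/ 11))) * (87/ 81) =-319/ 324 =-0.98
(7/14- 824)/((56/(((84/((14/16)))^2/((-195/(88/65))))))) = 27827712/29575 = 940.92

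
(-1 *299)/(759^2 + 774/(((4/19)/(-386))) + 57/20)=5980/16860903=0.00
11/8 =1.38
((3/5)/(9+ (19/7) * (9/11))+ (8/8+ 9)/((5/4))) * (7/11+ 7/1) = 81179/1320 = 61.50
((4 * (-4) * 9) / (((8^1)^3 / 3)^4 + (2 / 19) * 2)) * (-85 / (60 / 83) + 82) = 281637 / 46631073511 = 0.00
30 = 30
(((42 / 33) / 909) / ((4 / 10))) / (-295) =-7 / 589941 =-0.00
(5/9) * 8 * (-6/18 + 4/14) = -40/189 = -0.21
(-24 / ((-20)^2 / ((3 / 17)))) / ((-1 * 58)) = 9 / 49300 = 0.00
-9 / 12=-3 / 4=-0.75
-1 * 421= -421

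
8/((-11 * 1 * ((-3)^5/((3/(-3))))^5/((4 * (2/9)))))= -64/83881572334857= -0.00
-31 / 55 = -0.56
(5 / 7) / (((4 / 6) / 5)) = 75 / 14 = 5.36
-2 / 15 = -0.13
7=7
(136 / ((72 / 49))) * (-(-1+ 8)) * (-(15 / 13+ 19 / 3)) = 1702652 / 351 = 4850.86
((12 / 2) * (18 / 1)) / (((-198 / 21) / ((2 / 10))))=-2.29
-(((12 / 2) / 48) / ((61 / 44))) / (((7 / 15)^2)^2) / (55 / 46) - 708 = -103927263 / 146461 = -709.59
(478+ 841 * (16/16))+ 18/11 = 1320.64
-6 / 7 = -0.86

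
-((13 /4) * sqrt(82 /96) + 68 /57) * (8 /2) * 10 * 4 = -130 * sqrt(123) /3 - 10880 /57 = -671.47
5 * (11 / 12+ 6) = 415 / 12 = 34.58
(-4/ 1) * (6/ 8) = -3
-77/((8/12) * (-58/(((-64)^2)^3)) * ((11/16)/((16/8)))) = 11544872091648/29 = 398099037643.03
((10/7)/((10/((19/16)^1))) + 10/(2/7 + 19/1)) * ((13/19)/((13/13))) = 27053/57456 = 0.47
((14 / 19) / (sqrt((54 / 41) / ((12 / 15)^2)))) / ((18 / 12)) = 56 * sqrt(246) / 2565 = 0.34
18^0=1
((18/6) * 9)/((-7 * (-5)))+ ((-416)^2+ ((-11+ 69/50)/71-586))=4285895303/24850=172470.64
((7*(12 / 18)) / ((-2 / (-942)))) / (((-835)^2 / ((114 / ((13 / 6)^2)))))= 0.08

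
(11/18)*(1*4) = 22/9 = 2.44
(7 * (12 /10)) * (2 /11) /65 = 84 /3575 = 0.02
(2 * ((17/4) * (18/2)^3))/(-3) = -4131/2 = -2065.50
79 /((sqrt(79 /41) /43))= 43*sqrt(3239)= 2447.23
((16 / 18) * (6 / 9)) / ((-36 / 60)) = -80 / 81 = -0.99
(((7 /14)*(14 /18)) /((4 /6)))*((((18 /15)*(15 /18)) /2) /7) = 1 /24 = 0.04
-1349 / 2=-674.50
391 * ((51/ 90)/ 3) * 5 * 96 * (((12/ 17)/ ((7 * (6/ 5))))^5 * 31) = 1140800000/ 247718373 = 4.61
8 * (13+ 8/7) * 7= 792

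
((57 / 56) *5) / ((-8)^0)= 285 / 56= 5.09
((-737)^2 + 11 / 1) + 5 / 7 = 3802265 / 7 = 543180.71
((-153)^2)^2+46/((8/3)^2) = 17535401199/32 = 547981287.47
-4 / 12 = -1 / 3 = -0.33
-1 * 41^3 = -68921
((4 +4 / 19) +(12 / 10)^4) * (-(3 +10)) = -970112 / 11875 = -81.69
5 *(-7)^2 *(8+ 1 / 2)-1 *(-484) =5133 / 2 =2566.50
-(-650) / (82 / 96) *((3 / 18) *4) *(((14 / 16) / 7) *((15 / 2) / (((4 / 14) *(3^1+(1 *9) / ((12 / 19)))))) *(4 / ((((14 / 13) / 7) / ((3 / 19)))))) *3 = 21294000 / 17917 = 1188.48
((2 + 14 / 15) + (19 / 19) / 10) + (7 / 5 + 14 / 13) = 2149 / 390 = 5.51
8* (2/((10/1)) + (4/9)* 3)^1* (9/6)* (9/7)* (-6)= -4968/35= -141.94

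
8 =8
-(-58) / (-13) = -58 / 13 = -4.46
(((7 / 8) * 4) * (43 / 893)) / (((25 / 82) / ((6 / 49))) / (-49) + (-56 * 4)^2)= 0.00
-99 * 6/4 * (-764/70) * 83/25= 4708341/875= 5380.96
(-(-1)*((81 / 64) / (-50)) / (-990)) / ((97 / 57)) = 513 / 34144000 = 0.00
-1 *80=-80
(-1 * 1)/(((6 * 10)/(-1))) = 1/60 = 0.02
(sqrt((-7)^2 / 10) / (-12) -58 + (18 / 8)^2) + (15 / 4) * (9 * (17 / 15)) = -235 / 16 -7 * sqrt(10) / 120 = -14.87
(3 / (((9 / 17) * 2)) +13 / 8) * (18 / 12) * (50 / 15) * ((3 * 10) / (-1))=-2675 / 4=-668.75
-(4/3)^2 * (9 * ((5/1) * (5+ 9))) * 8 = -8960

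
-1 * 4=-4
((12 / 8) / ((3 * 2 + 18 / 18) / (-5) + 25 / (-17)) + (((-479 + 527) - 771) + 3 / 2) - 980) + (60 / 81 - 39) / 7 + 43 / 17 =-2673279823 / 1567944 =-1704.96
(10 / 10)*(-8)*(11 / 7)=-88 / 7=-12.57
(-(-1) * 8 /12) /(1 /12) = 8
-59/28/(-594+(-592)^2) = -1/166040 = -0.00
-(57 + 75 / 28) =-1671 / 28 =-59.68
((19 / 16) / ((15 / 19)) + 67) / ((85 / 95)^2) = 5935201 / 69360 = 85.57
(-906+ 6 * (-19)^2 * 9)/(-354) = -3098/59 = -52.51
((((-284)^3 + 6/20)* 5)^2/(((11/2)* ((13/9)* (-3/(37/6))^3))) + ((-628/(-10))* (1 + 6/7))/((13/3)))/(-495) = 93021480100699627469519/3210807600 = 28971365366364.41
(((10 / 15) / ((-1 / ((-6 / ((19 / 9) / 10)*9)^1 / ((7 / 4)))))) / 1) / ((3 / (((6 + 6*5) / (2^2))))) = 38880 / 133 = 292.33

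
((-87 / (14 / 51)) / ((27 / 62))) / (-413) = 15283 / 8673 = 1.76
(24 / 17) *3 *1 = 72 / 17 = 4.24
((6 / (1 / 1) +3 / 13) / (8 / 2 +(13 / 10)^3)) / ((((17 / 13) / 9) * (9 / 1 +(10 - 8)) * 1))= 0.63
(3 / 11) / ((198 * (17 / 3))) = 1 / 4114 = 0.00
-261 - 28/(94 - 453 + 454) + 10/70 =-173666/665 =-261.15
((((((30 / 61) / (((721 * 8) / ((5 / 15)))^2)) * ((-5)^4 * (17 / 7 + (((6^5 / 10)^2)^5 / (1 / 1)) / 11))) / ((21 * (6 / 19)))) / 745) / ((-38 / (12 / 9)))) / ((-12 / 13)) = 71829683837200712420435257486186330759 / 1237689388034946000000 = 58035307187406062.32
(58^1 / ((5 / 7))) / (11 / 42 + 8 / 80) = 4263 / 19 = 224.37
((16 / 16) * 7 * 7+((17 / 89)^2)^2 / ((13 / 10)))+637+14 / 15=8404461194582 / 12234736995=686.93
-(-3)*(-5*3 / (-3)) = 15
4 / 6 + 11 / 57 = 0.86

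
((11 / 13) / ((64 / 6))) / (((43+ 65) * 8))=11 / 119808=0.00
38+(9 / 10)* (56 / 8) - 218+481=3073 / 10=307.30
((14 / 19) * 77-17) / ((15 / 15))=755 / 19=39.74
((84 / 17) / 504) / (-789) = -1 / 80478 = -0.00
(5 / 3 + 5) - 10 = -10 / 3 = -3.33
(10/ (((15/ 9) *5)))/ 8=3/ 20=0.15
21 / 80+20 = 1621 / 80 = 20.26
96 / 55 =1.75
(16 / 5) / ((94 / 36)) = 288 / 235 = 1.23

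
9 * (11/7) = 14.14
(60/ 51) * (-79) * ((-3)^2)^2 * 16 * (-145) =296913600/ 17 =17465505.88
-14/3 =-4.67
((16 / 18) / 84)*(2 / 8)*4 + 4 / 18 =44 / 189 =0.23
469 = 469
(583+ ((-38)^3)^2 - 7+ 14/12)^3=5896017175785949889569729624663/216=27296375813823842081341340000.00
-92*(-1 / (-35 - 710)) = -92 / 745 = -0.12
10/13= 0.77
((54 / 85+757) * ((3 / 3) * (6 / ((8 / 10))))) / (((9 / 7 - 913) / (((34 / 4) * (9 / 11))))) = -12171411 / 280808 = -43.34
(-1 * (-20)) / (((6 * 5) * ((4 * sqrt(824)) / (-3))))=-sqrt(206) / 824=-0.02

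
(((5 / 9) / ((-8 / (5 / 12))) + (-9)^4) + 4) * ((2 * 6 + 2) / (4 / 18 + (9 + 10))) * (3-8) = -198524725 / 8304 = -23907.12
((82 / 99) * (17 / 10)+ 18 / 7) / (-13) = -13789 / 45045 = -0.31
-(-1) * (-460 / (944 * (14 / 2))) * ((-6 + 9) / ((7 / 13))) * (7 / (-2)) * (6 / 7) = 13455 / 11564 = 1.16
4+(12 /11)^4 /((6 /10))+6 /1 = 180970 /14641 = 12.36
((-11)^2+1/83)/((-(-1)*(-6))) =-1674/83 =-20.17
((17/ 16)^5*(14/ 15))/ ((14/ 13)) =18458141/ 15728640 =1.17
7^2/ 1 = 49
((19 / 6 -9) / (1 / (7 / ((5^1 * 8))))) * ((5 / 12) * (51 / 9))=-4165 / 1728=-2.41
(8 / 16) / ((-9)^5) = -1 / 118098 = -0.00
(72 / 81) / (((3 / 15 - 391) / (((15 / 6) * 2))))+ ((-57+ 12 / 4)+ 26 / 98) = -53.75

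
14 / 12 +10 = 67 / 6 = 11.17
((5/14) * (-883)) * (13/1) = -57395/14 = -4099.64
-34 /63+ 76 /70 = 172 /315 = 0.55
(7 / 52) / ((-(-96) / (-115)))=-0.16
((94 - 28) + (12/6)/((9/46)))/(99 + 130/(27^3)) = 1500282/1948747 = 0.77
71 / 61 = 1.16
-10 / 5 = -2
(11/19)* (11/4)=1.59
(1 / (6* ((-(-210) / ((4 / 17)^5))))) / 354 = 128 / 79164127035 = 0.00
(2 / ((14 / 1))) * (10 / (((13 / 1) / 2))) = 20 / 91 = 0.22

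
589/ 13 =45.31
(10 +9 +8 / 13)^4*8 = 1184342.46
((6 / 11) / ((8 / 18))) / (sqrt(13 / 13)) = 1.23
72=72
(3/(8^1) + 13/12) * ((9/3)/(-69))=-35/552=-0.06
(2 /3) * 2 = 4 /3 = 1.33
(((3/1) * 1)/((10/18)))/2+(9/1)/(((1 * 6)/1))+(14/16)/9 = 1547/360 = 4.30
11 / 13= 0.85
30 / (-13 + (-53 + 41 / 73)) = -2190 / 4777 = -0.46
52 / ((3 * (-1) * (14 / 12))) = -104 / 7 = -14.86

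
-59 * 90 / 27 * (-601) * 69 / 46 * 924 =163820580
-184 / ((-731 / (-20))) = -3680 / 731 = -5.03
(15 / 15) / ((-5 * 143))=-1 / 715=-0.00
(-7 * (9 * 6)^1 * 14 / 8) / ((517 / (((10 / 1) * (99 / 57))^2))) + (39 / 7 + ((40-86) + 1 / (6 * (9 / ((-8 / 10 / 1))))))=-426.42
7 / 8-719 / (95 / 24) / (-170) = 125549 / 64600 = 1.94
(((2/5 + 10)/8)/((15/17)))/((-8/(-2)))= 221/600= 0.37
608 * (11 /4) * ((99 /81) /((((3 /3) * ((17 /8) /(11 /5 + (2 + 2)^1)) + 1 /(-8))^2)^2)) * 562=2443723214434304 /4782969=510921817.48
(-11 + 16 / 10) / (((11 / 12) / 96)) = -54144 / 55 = -984.44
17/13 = 1.31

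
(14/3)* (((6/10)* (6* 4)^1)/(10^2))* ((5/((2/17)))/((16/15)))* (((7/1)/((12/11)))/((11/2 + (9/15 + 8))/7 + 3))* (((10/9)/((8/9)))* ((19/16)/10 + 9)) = 93581719/239616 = 390.55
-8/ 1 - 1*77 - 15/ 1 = -100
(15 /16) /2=15 /32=0.47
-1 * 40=-40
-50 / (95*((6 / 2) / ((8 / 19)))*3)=-0.02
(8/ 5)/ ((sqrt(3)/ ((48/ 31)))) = 128*sqrt(3)/ 155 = 1.43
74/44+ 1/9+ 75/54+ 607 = 6712/11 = 610.18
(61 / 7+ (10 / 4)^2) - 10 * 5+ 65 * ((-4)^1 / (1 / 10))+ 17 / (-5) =-2638.44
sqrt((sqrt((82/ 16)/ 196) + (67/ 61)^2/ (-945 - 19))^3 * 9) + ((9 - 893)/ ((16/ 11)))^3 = -14366628991/ 64 + 3 * sqrt(3374) * (-62846 + 896761 * sqrt(82))^(3/ 2)/ 20671388466848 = -224478577.79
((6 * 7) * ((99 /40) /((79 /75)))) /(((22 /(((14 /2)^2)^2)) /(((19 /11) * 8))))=129329865 /869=148826.08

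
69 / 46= 3 / 2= 1.50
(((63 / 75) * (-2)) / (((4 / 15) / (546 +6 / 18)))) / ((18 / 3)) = -11473 / 20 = -573.65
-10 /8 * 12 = -15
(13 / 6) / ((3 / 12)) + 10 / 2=41 / 3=13.67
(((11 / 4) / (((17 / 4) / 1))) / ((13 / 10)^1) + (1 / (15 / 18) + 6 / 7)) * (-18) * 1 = -355716 / 7735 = -45.99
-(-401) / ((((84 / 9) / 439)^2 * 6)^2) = 134043254282169 / 2458624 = 54519623.29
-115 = -115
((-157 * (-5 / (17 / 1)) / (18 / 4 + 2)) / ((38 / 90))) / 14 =1.20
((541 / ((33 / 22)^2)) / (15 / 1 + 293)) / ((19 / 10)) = 5410 / 13167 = 0.41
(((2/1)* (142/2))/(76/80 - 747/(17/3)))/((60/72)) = -57936/44497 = -1.30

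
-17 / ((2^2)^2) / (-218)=17 / 3488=0.00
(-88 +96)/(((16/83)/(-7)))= -581/2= -290.50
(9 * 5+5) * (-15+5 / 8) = -2875 / 4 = -718.75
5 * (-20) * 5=-500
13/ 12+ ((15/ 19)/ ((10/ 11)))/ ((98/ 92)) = 21211/ 11172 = 1.90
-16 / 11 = -1.45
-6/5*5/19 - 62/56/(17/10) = -4373/4522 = -0.97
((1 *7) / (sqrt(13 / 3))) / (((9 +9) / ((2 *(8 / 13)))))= 56 *sqrt(39) / 1521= 0.23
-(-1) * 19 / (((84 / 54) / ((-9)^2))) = 13851 / 14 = 989.36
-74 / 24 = -37 / 12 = -3.08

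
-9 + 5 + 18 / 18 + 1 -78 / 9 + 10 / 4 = -49 / 6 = -8.17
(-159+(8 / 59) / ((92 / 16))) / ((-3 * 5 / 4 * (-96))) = -215731 / 488520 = -0.44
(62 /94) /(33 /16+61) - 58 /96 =-1351459 /2276304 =-0.59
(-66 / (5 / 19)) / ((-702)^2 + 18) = -0.00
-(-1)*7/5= 7/5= 1.40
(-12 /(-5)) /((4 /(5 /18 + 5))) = 19 /6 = 3.17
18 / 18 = 1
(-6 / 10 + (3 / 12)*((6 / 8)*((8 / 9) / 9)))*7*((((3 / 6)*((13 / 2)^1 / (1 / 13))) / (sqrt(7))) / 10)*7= -185731*sqrt(7) / 10800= -45.50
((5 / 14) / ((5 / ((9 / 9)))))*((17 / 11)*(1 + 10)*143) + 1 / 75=182339 / 1050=173.66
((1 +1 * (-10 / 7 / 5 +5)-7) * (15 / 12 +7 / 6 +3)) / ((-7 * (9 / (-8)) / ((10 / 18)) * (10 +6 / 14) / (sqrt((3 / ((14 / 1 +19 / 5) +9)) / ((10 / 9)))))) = -325 * sqrt(201) / 308133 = -0.01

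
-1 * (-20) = 20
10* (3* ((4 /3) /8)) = 5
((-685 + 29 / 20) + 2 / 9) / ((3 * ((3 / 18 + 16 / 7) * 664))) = -860993 / 6155280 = -0.14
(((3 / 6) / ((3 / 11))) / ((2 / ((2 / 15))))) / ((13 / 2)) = 11 / 585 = 0.02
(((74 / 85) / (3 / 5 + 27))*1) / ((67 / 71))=0.03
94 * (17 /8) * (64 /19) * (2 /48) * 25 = 700.88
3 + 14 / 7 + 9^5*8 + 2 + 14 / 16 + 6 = 3779247 / 8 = 472405.88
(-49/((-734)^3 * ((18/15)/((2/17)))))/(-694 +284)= -49/1653758952528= -0.00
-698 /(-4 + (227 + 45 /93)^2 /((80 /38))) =-1676945 /59045601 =-0.03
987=987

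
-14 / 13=-1.08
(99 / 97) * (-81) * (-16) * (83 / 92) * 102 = 271555416 / 2231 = 121719.15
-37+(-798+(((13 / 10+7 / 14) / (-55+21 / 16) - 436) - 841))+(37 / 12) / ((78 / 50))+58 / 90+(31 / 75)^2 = -58884756353 / 27917500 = -2109.24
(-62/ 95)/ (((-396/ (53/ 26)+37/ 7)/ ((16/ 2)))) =184016/ 6660545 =0.03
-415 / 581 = -5 / 7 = -0.71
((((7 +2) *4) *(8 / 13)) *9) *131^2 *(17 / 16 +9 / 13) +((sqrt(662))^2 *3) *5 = 1016408100 / 169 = 6014249.11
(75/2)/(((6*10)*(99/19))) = 95/792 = 0.12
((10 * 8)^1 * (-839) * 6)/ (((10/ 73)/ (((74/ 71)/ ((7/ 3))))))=-652648032/ 497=-1313175.11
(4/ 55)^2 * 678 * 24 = 260352/ 3025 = 86.07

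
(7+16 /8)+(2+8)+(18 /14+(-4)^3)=-306 /7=-43.71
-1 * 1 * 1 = -1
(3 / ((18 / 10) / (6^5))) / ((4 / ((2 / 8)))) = 810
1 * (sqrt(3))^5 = 9 * sqrt(3) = 15.59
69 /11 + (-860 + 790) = -701 /11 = -63.73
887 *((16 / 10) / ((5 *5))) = 56.77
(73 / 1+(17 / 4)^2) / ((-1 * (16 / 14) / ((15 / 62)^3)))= -1110375 / 984064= -1.13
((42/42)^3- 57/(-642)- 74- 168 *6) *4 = -462630/107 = -4323.64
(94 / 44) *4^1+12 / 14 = 724 / 77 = 9.40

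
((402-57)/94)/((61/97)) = 33465/5734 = 5.84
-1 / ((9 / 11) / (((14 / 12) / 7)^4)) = -11 / 11664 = -0.00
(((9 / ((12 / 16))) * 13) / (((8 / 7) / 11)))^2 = 9018009 / 4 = 2254502.25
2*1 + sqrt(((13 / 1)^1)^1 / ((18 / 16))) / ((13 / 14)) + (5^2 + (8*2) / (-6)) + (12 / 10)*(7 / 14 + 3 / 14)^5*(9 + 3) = 28*sqrt(26) / 39 + 1361911 / 50421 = 30.67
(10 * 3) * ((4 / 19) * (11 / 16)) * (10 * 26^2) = 557700 / 19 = 29352.63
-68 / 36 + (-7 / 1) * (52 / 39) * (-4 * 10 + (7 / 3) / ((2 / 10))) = 2363 / 9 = 262.56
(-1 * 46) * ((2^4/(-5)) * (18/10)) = 6624/25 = 264.96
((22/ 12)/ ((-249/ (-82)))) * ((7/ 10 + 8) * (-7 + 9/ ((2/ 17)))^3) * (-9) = -15869824.20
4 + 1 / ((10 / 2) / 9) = 29 / 5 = 5.80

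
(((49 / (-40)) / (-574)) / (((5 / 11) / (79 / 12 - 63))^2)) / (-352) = -35291333 / 377856000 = -0.09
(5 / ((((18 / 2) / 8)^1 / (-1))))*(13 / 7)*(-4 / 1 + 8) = -2080 / 63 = -33.02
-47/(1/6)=-282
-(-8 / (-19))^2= -64 / 361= -0.18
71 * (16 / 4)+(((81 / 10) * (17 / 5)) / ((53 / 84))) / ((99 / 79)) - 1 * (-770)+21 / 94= 1089.05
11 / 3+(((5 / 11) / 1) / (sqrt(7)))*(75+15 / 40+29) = 11 / 3+4175*sqrt(7) / 616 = 21.60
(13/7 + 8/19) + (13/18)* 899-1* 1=1557431/2394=650.56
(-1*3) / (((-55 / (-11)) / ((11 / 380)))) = -33 / 1900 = -0.02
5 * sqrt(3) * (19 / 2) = 95 * sqrt(3) / 2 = 82.27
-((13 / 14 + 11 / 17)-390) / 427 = 92445 / 101626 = 0.91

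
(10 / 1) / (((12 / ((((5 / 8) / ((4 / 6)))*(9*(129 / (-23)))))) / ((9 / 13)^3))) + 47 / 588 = -3091406419 / 237697824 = -13.01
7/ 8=0.88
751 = 751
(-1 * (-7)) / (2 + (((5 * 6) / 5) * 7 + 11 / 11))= 7 / 45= 0.16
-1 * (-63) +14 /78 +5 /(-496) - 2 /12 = 1218725 /19344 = 63.00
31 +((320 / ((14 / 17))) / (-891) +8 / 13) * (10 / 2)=2586191 / 81081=31.90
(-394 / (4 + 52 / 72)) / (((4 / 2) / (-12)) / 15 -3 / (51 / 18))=127656 / 1637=77.98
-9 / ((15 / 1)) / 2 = -3 / 10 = -0.30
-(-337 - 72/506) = 337.14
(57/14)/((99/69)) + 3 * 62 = 29081/154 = 188.84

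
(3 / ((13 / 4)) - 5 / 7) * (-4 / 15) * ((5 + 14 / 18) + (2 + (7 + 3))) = -0.99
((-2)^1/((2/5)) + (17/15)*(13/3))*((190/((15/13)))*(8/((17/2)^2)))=-63232/39015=-1.62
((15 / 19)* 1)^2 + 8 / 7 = 4463 / 2527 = 1.77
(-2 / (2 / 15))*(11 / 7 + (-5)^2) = -2790 / 7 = -398.57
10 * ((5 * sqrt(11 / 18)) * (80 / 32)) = 125 * sqrt(22) / 6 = 97.72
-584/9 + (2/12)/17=-19853/306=-64.88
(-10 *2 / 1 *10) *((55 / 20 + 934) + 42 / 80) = -187455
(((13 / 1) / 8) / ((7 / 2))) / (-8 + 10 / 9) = -117 / 1736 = -0.07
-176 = -176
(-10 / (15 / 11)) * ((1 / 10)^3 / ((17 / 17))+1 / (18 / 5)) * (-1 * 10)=20.44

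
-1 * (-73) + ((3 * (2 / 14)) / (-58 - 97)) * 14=11309 / 155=72.96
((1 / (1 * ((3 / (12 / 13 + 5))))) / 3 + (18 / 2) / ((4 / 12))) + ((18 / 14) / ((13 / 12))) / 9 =22760 / 819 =27.79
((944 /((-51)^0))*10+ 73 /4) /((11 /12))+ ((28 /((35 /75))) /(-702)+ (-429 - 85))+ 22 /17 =214530149 /21879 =9805.30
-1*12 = -12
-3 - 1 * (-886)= 883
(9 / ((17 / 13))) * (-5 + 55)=5850 / 17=344.12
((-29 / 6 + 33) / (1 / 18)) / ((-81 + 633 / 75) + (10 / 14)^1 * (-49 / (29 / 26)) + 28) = -122525 / 18352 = -6.68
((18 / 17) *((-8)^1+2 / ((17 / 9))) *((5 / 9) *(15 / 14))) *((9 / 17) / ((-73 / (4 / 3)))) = 106200 / 2510543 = 0.04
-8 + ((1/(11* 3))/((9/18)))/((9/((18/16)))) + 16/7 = -5273/924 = -5.71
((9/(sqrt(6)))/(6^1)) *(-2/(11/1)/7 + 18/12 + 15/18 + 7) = 5.70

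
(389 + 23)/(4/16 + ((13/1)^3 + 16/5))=8240/44009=0.19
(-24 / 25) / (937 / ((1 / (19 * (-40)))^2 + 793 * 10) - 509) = 36642944008 / 19423884177575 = 0.00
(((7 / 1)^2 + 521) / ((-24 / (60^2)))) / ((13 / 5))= -427500 / 13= -32884.62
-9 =-9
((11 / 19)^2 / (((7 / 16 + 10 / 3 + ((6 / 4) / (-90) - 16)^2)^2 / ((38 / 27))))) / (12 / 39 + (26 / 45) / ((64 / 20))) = 1698840000 / 119140109585227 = 0.00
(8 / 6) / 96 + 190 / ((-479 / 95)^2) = 123691441 / 16519752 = 7.49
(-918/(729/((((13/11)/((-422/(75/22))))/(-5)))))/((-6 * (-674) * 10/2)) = -221/1858452552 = -0.00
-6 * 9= -54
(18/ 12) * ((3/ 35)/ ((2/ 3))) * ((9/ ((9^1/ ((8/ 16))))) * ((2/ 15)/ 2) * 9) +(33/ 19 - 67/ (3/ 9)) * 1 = -5298861/ 26600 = -199.21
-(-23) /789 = 23 /789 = 0.03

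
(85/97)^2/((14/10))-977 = -64312026/65863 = -976.45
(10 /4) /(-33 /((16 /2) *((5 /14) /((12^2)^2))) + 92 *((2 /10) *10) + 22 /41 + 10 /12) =-3075 /294357979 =-0.00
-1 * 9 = -9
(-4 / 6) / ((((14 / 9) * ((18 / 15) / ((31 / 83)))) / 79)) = -12245 / 1162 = -10.54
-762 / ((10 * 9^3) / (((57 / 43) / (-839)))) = 2413 / 14611185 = 0.00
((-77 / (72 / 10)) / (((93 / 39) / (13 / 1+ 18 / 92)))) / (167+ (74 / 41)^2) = -5106936835 / 14692517208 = -0.35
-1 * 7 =-7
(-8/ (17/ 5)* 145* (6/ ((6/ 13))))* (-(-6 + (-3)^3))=-146364.71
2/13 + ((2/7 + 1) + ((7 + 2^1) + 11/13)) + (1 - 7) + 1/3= 118/21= 5.62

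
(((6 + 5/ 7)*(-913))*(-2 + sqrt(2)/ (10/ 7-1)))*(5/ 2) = 214555/ 7-214555*sqrt(2)/ 6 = -19920.38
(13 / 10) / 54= 13 / 540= 0.02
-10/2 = -5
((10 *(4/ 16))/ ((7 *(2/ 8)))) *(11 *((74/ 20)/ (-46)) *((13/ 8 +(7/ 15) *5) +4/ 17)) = -696377/ 131376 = -5.30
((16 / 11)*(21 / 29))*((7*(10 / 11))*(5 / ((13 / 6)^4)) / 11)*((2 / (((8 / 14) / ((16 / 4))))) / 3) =0.65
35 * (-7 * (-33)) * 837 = 6767145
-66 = -66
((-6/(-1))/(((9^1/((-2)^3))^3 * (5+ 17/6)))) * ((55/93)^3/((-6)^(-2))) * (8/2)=-5451776000/340243011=-16.02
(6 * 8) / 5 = 48 / 5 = 9.60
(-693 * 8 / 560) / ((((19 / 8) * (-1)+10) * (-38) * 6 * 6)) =0.00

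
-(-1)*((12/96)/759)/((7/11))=1/3864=0.00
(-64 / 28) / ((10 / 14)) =-16 / 5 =-3.20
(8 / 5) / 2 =4 / 5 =0.80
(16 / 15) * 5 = 5.33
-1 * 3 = -3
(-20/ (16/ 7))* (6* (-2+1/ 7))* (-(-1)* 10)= 975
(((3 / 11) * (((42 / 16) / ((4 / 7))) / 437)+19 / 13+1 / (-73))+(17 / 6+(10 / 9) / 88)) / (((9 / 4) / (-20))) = -28225032865 / 739018566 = -38.19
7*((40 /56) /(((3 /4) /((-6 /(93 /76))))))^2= 9241600 /60543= 152.65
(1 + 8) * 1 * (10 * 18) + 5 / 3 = 4865 / 3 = 1621.67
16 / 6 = 8 / 3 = 2.67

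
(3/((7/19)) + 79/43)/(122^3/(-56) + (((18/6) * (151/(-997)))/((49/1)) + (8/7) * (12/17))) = -89100893/289487228375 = -0.00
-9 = -9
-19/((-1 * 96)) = 19/96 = 0.20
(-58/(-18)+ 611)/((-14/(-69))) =63572/21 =3027.24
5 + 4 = 9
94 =94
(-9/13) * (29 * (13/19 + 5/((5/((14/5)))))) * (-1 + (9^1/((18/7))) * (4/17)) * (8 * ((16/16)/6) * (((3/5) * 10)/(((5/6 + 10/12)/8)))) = 49761216/104975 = 474.03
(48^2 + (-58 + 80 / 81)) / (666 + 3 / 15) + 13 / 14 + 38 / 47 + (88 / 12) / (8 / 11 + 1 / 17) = 17943714955 / 1242749466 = 14.44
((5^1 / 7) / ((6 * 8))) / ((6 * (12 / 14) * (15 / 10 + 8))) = 5 / 16416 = 0.00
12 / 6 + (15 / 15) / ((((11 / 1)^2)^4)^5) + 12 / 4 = 2262962778408797590294467801744846023292006 / 452592555681759518058893560348969204658401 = 5.00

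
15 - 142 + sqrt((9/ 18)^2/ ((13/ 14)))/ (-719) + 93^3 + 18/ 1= 804248 - sqrt(182)/ 18694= 804248.00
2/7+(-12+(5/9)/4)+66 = 13715/252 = 54.42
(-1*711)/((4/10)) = -3555/2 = -1777.50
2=2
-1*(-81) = 81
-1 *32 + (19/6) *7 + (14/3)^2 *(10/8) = 313/18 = 17.39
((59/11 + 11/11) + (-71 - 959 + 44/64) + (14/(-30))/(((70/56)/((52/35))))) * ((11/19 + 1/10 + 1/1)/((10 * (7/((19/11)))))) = -1958985757/46200000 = -42.40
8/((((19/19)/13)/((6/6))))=104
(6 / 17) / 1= 6 / 17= 0.35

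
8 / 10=0.80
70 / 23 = 3.04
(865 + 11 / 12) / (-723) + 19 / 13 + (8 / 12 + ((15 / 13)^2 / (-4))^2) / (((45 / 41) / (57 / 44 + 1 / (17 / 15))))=6696728425061 / 3707016730560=1.81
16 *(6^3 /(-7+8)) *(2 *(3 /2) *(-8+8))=0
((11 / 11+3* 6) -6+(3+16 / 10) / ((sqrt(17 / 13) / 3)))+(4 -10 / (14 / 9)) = 74 / 7+69* sqrt(221) / 85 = 22.64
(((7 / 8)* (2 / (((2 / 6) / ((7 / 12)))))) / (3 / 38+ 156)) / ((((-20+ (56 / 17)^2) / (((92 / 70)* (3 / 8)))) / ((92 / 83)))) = -20333173 / 17354264160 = -0.00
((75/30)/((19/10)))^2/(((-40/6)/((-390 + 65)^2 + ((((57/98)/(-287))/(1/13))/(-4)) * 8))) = -139256729625/5076743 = -27430.33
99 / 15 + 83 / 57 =8.06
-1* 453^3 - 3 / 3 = -92959678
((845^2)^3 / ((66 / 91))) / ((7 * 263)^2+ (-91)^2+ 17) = 33126964783527671875 / 224240214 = 147729812563.98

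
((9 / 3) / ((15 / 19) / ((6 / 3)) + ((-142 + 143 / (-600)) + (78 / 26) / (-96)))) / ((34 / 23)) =-1573200 / 109981381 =-0.01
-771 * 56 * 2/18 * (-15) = 71960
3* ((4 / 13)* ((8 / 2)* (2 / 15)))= 32 / 65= 0.49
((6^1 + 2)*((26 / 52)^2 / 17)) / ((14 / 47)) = 47 / 119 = 0.39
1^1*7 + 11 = 18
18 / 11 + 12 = 150 / 11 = 13.64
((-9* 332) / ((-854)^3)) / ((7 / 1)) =747 / 1089962762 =0.00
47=47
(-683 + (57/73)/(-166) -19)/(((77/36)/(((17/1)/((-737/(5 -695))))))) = -1796145388020/343842191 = -5223.75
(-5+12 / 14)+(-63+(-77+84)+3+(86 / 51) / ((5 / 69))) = -20154 / 595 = -33.87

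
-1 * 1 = -1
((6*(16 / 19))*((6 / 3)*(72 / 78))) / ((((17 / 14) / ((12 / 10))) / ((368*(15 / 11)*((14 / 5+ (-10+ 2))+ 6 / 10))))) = -4914266112 / 230945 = -21278.95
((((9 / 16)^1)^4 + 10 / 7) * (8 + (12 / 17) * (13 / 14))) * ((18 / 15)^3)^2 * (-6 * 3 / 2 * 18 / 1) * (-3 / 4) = 12795781483467 / 2665600000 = 4800.34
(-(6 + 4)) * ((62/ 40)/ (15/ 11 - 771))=341/ 16932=0.02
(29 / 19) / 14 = 29 / 266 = 0.11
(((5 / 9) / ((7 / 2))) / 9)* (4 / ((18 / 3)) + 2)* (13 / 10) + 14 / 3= 8042 / 1701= 4.73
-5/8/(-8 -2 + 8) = 0.31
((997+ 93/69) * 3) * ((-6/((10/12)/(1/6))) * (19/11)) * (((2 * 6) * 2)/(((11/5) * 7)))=-188472096/19481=-9674.66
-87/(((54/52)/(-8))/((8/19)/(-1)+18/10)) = 790192/855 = 924.20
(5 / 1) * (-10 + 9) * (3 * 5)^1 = -75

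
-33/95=-0.35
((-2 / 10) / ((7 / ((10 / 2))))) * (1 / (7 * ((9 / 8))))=-8 / 441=-0.02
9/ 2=4.50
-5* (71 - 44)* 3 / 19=-405 / 19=-21.32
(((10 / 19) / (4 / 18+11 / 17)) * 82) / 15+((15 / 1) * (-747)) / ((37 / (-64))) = 1812471708 / 93499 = 19384.93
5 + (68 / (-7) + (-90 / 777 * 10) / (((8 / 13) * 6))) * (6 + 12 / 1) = -90911 / 518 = -175.50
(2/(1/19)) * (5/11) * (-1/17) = -190/187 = -1.02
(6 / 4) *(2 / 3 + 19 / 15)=29 / 10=2.90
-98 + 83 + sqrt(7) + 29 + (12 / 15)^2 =sqrt(7) + 366 / 25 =17.29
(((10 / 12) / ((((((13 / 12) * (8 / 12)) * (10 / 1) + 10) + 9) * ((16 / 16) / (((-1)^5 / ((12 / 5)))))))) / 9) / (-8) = 25 / 135936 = 0.00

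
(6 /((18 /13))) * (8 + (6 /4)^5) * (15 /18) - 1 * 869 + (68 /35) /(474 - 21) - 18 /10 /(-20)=-12368345173 /15220800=-812.59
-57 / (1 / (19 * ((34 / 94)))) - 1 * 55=-446.72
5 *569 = 2845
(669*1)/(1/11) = 7359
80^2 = 6400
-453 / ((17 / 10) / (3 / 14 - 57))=1800675 / 119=15131.72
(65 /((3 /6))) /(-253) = -130 /253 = -0.51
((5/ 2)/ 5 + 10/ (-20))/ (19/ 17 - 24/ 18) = 0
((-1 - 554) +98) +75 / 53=-24146 / 53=-455.58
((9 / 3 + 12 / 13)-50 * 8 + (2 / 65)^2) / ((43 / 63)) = -105425523 / 181675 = -580.30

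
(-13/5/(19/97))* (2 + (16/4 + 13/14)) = -122317/1330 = -91.97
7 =7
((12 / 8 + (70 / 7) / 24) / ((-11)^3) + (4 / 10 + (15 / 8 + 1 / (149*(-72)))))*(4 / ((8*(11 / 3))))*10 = 40578449 / 13089054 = 3.10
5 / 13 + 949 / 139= 13032 / 1807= 7.21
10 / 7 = 1.43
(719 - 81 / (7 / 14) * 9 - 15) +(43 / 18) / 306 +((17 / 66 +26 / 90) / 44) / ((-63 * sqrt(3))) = -4152989 / 5508 - 541 * sqrt(3) / 8232840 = -753.99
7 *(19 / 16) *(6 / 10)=399 / 80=4.99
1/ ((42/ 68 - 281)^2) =1156/ 90878089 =0.00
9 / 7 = 1.29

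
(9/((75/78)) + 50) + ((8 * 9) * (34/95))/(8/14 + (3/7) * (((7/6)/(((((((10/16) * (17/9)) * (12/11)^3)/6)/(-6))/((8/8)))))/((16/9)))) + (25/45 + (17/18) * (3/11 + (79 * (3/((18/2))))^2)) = 69132266710414/97256681775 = 710.82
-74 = -74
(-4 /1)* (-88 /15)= 352 /15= 23.47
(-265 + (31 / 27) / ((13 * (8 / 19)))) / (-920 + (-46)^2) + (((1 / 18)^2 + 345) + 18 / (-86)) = 149278913533 / 433229472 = 344.57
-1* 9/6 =-3/2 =-1.50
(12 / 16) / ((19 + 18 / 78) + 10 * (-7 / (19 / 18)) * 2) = -741 / 112040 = -0.01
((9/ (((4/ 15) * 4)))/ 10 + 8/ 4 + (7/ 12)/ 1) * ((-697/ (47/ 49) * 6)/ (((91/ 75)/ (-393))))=1006659675/ 208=4839709.98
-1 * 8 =-8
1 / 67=0.01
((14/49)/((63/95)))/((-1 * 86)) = -95/18963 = -0.01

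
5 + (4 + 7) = 16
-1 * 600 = -600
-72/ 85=-0.85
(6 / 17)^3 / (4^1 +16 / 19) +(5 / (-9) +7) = 6563176 / 1016991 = 6.45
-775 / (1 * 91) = -775 / 91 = -8.52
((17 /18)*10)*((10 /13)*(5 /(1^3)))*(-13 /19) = -4250 /171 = -24.85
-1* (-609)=609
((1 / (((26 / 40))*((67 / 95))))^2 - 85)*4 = -243497940 / 758641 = -320.97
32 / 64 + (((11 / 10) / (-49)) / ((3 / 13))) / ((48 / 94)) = 10919 / 35280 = 0.31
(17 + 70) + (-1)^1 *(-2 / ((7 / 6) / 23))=885 / 7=126.43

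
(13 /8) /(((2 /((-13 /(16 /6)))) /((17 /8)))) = -8619 /1024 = -8.42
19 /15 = 1.27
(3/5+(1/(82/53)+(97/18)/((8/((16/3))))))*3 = 53567/3690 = 14.52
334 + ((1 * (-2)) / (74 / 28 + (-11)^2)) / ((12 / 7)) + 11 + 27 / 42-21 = 23601499 / 72702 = 324.63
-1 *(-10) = 10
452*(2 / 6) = 452 / 3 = 150.67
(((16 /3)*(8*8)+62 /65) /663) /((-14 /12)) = -133492 /301665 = -0.44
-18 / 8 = -2.25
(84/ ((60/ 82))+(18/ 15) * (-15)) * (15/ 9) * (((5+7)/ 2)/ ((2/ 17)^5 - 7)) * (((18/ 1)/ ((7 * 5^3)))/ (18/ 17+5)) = -140191000752/ 298583133625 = -0.47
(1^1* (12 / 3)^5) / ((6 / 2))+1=1027 / 3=342.33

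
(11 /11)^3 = 1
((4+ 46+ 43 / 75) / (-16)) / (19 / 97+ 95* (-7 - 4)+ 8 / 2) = 367921 / 121149600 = 0.00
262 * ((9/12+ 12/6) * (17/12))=24497/24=1020.71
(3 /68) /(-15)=-1 /340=-0.00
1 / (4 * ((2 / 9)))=9 / 8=1.12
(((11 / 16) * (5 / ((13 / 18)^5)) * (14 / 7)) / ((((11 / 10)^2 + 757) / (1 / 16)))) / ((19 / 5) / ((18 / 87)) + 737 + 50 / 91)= 17050398750 / 4468884903454231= 0.00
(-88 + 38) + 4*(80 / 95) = -886 / 19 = -46.63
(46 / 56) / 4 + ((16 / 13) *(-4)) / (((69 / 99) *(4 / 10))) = -584483 / 33488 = -17.45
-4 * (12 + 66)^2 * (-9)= 219024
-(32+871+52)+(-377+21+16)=-1295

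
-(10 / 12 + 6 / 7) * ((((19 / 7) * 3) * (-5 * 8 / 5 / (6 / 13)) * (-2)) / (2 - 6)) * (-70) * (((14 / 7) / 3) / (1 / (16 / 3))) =-5611840 / 189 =-29692.28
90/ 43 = 2.09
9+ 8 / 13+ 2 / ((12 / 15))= 315 / 26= 12.12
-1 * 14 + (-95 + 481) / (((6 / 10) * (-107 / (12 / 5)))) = -3042 / 107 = -28.43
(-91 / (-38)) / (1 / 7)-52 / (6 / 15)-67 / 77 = -333877 / 2926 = -114.11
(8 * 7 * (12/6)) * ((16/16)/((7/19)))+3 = 307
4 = 4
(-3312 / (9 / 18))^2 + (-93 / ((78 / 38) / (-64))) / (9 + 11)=2852038864 / 65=43877520.98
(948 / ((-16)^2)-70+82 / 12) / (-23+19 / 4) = 11417 / 3504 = 3.26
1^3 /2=0.50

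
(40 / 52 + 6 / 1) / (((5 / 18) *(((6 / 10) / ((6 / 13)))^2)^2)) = 3168000 / 371293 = 8.53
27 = 27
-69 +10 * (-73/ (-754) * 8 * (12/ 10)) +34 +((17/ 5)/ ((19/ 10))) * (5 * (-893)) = -3021921/ 377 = -8015.71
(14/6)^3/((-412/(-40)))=3430/2781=1.23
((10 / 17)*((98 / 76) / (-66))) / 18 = -245 / 383724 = -0.00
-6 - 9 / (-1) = 3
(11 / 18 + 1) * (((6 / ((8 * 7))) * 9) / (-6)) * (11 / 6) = -319 / 672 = -0.47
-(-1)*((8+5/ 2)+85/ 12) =211/ 12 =17.58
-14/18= -7/9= -0.78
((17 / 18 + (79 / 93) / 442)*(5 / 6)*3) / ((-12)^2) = 18235 / 1109862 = 0.02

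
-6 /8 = -3 /4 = -0.75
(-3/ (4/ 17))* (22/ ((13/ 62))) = -17391/ 13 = -1337.77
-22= -22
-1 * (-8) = 8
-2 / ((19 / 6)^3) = -432 / 6859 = -0.06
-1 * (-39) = 39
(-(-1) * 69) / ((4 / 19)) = 1311 / 4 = 327.75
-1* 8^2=-64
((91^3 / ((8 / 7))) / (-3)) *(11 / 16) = -58024967 / 384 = -151106.68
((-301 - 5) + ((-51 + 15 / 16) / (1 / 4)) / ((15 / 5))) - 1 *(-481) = 433 / 4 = 108.25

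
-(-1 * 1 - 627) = 628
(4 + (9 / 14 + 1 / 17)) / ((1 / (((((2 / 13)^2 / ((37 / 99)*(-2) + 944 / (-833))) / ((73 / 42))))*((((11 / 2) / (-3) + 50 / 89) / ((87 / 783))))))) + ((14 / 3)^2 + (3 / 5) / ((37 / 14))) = 3174893551839401 / 141771851496405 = 22.39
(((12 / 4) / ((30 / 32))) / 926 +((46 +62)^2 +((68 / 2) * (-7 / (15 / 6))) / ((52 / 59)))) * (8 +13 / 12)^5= 714551185.89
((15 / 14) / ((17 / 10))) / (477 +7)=75 / 57596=0.00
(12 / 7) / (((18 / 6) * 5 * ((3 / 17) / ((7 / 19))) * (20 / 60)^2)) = 204 / 95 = 2.15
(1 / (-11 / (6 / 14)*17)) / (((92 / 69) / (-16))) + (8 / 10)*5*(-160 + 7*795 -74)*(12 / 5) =334957572 / 6545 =51177.63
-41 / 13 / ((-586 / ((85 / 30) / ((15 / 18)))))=697 / 38090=0.02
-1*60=-60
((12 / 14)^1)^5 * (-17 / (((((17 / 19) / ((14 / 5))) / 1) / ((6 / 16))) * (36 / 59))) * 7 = -181602 / 1715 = -105.89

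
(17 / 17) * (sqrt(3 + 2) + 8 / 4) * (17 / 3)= 34 / 3 + 17 * sqrt(5) / 3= 24.00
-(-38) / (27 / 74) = 2812 / 27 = 104.15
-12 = -12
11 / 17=0.65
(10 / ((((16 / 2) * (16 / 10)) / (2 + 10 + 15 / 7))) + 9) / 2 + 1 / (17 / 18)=84411 / 7616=11.08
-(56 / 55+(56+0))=-3136 / 55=-57.02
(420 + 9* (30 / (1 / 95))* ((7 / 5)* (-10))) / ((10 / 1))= -35868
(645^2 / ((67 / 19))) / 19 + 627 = 458034 / 67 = 6836.33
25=25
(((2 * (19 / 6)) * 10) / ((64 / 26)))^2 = 1525225 / 2304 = 661.99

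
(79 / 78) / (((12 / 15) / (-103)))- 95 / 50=-206389 / 1560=-132.30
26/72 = 13/36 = 0.36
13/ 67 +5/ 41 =868/ 2747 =0.32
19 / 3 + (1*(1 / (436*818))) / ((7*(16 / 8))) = 94868371 / 14979216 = 6.33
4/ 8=1/ 2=0.50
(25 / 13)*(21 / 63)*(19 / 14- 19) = -475 / 42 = -11.31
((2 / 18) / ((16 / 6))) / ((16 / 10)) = 0.03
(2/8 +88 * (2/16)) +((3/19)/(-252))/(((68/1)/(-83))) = 11.25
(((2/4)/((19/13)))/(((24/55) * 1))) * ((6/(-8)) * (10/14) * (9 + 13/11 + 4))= -12675/2128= -5.96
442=442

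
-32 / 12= -8 / 3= -2.67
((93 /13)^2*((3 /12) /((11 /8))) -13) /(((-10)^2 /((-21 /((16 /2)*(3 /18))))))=432747 /743600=0.58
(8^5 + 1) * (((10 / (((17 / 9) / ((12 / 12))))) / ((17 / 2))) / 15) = 393228 / 289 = 1360.65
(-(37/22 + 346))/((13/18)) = -68841/143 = -481.41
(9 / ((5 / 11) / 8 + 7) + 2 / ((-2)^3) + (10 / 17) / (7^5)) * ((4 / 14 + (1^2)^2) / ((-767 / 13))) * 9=-2183253399 / 10856179124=-0.20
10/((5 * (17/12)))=24/17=1.41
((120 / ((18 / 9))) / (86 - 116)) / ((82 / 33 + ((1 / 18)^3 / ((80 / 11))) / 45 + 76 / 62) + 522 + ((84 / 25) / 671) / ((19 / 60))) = -1508673081600 / 396574685629139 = -0.00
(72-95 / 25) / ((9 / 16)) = 5456 / 45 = 121.24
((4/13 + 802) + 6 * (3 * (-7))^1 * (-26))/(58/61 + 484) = 231007/27469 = 8.41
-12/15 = -4/5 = -0.80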